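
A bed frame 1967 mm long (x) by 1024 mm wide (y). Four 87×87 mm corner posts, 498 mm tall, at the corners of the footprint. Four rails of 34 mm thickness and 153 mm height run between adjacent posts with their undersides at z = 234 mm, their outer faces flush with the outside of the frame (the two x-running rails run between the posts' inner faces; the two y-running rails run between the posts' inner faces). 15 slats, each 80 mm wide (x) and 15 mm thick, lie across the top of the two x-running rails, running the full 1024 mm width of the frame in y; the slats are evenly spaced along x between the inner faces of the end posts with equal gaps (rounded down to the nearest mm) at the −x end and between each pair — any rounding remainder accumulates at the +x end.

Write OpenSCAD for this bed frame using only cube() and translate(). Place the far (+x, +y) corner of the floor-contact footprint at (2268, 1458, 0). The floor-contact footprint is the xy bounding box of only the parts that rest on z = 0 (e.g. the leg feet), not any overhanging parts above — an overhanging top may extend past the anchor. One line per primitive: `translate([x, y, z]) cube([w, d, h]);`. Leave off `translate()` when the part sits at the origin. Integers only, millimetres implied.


// slat z = rail_z + rail_h = 234 + 153 = 387
// slat gap = ⌊(1793 − 15·80) / 16⌋ = 37
translate([301, 434, 0]) cube([87, 87, 498]);
translate([301, 1371, 0]) cube([87, 87, 498]);
translate([2181, 434, 0]) cube([87, 87, 498]);
translate([2181, 1371, 0]) cube([87, 87, 498]);
translate([388, 434, 234]) cube([1793, 34, 153]);
translate([388, 1424, 234]) cube([1793, 34, 153]);
translate([301, 521, 234]) cube([34, 850, 153]);
translate([2234, 521, 234]) cube([34, 850, 153]);
translate([425, 434, 387]) cube([80, 1024, 15]);
translate([542, 434, 387]) cube([80, 1024, 15]);
translate([659, 434, 387]) cube([80, 1024, 15]);
translate([776, 434, 387]) cube([80, 1024, 15]);
translate([893, 434, 387]) cube([80, 1024, 15]);
translate([1010, 434, 387]) cube([80, 1024, 15]);
translate([1127, 434, 387]) cube([80, 1024, 15]);
translate([1244, 434, 387]) cube([80, 1024, 15]);
translate([1361, 434, 387]) cube([80, 1024, 15]);
translate([1478, 434, 387]) cube([80, 1024, 15]);
translate([1595, 434, 387]) cube([80, 1024, 15]);
translate([1712, 434, 387]) cube([80, 1024, 15]);
translate([1829, 434, 387]) cube([80, 1024, 15]);
translate([1946, 434, 387]) cube([80, 1024, 15]);
translate([2063, 434, 387]) cube([80, 1024, 15]);


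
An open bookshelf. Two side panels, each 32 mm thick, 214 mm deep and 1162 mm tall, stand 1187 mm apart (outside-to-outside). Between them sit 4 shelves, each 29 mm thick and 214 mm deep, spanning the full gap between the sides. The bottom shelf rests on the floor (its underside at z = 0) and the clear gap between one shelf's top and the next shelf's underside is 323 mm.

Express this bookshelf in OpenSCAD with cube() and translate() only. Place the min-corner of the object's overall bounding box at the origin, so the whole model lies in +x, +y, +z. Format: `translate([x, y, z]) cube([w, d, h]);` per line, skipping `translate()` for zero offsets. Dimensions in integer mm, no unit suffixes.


cube([32, 214, 1162]);
translate([1155, 0, 0]) cube([32, 214, 1162]);
translate([32, 0, 0]) cube([1123, 214, 29]);
translate([32, 0, 352]) cube([1123, 214, 29]);
translate([32, 0, 704]) cube([1123, 214, 29]);
translate([32, 0, 1056]) cube([1123, 214, 29]);


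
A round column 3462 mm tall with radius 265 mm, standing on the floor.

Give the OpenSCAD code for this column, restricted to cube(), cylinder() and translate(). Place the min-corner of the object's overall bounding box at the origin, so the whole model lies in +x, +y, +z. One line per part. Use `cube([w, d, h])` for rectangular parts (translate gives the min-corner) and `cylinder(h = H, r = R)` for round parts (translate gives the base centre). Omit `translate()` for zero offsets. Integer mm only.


translate([265, 265, 0]) cylinder(h = 3462, r = 265);


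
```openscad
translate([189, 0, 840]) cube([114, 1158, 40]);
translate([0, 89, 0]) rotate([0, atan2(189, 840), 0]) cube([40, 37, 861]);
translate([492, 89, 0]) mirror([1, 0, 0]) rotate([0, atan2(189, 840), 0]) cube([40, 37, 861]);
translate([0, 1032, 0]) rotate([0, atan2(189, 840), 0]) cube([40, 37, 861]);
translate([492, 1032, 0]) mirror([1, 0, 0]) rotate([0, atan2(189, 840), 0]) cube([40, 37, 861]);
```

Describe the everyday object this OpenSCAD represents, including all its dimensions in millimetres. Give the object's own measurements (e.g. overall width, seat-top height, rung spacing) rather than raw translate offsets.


A sawhorse. A 114×1158×40 mm beam (x, y, z) sits on two A-frame leg pairs. Each pair is two raked legs of 40×37 mm section (37 mm along y) splaying symmetrically in x. Each leg rises 840 mm vertically over 189 mm of horizontal reach and is 861 mm long along its own axis. Every leg's outer bottom edge rests on the floor and its outer top edge meets a bottom edge of the beam — the left legs (tilting toward +x) meet the beam's −x bottom edge, the right legs (their mirror images, tilting toward −x) meet its +x bottom edge — so the leg tops tuck under the beam, the beam's underside is 840 mm above the floor, and the feet are 492 mm apart outside-to-outside with the beam centred between them. The two leg pairs are set in 89 mm from either end of the beam.


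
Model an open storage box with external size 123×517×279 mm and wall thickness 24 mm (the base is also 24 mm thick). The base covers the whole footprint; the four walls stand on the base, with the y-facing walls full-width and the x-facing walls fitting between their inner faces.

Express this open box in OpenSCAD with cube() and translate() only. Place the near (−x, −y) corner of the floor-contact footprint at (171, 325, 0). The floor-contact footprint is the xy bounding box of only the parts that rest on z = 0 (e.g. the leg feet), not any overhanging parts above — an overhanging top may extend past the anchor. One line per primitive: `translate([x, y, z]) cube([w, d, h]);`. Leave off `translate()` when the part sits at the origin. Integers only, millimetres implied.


translate([171, 325, 0]) cube([123, 517, 24]);
translate([171, 325, 24]) cube([123, 24, 255]);
translate([171, 818, 24]) cube([123, 24, 255]);
translate([171, 349, 24]) cube([24, 469, 255]);
translate([270, 349, 24]) cube([24, 469, 255]);


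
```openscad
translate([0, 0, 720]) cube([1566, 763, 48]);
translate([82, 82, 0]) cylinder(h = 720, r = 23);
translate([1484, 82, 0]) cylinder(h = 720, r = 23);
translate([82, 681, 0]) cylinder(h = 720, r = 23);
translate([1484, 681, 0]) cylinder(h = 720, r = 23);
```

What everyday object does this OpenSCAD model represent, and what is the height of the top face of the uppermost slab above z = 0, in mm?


A table. The table height is 768 mm.

A 1566×763×48 slab sits at z = 720 on four Ø46 mm round legs — a table. The top surface is at 720 + 48 = 768 mm.


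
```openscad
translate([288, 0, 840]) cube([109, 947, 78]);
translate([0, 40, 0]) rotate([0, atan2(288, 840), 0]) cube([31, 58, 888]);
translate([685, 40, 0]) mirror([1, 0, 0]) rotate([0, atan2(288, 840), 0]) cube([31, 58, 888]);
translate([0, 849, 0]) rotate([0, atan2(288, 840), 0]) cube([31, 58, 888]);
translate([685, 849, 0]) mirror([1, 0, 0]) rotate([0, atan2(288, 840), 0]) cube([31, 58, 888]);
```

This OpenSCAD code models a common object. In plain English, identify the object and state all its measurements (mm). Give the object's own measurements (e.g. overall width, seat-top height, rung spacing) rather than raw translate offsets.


A sawhorse. A 109×947×78 mm beam (x, y, z) sits on two A-frame leg pairs. Each pair is two raked legs of 31×58 mm section (58 mm along y) splaying symmetrically in x. Each leg rises 840 mm vertically over 288 mm of horizontal reach and is 888 mm long along its own axis. Every leg's outer bottom edge rests on the floor and its outer top edge meets a bottom edge of the beam — the left legs (tilting toward +x) meet the beam's −x bottom edge, the right legs (their mirror images, tilting toward −x) meet its +x bottom edge — so the leg tops tuck under the beam, the beam's underside is 840 mm above the floor, and the feet are 685 mm apart outside-to-outside with the beam centred between them. The two leg pairs are set in 40 mm from either end of the beam.


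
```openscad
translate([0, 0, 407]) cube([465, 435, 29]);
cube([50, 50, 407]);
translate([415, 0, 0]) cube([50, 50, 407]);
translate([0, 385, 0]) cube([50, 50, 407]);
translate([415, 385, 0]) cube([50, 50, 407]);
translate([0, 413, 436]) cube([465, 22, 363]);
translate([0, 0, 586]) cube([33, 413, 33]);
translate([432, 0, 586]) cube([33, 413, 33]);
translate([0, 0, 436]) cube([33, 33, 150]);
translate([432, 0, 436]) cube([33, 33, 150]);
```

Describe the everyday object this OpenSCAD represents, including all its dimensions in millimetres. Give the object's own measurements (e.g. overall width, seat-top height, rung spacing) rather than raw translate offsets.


A chair. The seat is a 465×435×29 mm slab with its top at z = 436 mm, on four 50×50 mm corner legs (flush with the seat edges, standing on z = 0). A flat backrest 22 mm thick, 363 mm tall, spans the full seat width and rises from the seat top along its +y edge, rear face flush with the rear of the seat. Two armrests of 33×33 mm section run along each side from the seat's front edge to the front of the backrest, top faces 183 mm above the seat top and outer faces flush with the seat's x-edges; a 33×33 mm post under the front of each armrest stands on the seat at the front corner.


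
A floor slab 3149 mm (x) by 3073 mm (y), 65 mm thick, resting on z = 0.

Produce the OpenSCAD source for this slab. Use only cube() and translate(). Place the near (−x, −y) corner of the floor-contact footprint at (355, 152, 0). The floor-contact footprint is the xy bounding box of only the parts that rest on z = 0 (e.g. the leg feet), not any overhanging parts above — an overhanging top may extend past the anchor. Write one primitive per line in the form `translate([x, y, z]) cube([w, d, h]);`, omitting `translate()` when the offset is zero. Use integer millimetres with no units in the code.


translate([355, 152, 0]) cube([3149, 3073, 65]);


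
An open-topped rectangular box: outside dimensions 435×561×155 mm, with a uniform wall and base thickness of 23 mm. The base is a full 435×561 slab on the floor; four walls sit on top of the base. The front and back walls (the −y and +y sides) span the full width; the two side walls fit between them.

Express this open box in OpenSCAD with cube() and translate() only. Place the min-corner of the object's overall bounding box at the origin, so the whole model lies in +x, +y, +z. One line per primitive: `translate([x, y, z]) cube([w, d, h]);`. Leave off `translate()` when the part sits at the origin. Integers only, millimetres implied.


cube([435, 561, 23]);
translate([0, 0, 23]) cube([435, 23, 132]);
translate([0, 538, 23]) cube([435, 23, 132]);
translate([0, 23, 23]) cube([23, 515, 132]);
translate([412, 23, 23]) cube([23, 515, 132]);


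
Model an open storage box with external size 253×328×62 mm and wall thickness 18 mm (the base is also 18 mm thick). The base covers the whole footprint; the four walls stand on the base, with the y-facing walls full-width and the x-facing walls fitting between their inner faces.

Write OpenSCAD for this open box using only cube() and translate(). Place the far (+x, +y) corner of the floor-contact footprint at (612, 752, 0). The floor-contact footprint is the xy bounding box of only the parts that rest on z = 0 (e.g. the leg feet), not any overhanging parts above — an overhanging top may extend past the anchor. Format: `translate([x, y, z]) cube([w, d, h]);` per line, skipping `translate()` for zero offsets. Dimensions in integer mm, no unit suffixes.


translate([359, 424, 0]) cube([253, 328, 18]);
translate([359, 424, 18]) cube([253, 18, 44]);
translate([359, 734, 18]) cube([253, 18, 44]);
translate([359, 442, 18]) cube([18, 292, 44]);
translate([594, 442, 18]) cube([18, 292, 44]);


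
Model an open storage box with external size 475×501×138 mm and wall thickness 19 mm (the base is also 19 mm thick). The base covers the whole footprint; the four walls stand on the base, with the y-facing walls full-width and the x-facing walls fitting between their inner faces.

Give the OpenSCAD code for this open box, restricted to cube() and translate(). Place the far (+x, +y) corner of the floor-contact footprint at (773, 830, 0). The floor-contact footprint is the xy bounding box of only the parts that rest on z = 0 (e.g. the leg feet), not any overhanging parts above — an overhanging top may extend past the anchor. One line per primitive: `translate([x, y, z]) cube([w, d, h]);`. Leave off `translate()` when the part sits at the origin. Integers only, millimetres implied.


translate([298, 329, 0]) cube([475, 501, 19]);
translate([298, 329, 19]) cube([475, 19, 119]);
translate([298, 811, 19]) cube([475, 19, 119]);
translate([298, 348, 19]) cube([19, 463, 119]);
translate([754, 348, 19]) cube([19, 463, 119]);


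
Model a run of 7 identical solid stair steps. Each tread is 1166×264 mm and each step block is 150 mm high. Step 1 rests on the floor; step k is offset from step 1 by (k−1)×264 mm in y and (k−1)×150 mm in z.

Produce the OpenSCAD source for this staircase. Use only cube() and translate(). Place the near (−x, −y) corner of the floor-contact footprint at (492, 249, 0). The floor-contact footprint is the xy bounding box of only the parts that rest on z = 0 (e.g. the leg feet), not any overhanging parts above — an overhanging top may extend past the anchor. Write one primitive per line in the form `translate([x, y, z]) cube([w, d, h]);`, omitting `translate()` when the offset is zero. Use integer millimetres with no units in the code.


translate([492, 249, 0]) cube([1166, 264, 150]);
translate([492, 513, 150]) cube([1166, 264, 150]);
translate([492, 777, 300]) cube([1166, 264, 150]);
translate([492, 1041, 450]) cube([1166, 264, 150]);
translate([492, 1305, 600]) cube([1166, 264, 150]);
translate([492, 1569, 750]) cube([1166, 264, 150]);
translate([492, 1833, 900]) cube([1166, 264, 150]);


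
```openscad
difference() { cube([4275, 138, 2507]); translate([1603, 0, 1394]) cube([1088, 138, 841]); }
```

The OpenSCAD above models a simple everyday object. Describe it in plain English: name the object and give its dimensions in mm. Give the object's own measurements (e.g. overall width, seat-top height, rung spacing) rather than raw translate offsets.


A wall 4275 mm long (x), 138 mm thick (y), 2507 mm tall, with a rectangular window opening cut through it. The opening is 1088 mm wide and 841 mm tall; its sill is at z = 1394 mm and its near (−x) edge is 1603 mm from the wall's −x end. The opening passes through the full wall thickness.


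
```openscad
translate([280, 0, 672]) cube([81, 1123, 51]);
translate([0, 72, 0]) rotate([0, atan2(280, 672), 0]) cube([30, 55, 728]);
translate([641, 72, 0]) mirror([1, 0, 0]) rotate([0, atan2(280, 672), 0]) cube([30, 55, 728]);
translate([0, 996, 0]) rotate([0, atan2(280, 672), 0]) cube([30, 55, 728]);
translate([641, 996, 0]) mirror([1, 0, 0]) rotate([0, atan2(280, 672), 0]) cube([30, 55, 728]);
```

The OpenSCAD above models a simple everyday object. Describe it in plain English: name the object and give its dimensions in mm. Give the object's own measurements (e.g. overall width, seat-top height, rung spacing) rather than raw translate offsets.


A sawhorse. A 81×1123×51 mm beam (x, y, z) sits on two A-frame leg pairs. Each pair is two raked legs of 30×55 mm section (55 mm along y) splaying symmetrically in x. Each leg rises 672 mm vertically over 280 mm of horizontal reach and is 728 mm long along its own axis. Every leg's outer bottom edge rests on the floor and its outer top edge meets a bottom edge of the beam — the left legs (tilting toward +x) meet the beam's −x bottom edge, the right legs (their mirror images, tilting toward −x) meet its +x bottom edge — so the leg tops tuck under the beam, the beam's underside is 672 mm above the floor, and the feet are 641 mm apart outside-to-outside with the beam centred between them. The two leg pairs are set in 72 mm from either end of the beam.


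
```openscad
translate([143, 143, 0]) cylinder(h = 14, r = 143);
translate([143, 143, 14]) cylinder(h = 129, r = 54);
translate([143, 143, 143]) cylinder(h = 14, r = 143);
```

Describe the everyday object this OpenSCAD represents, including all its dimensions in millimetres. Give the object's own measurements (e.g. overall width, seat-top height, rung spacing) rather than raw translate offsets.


A spool: two coaxial disc flanges of radius 143 mm and thickness 14 mm, joined by a core cylinder of radius 54 mm and height 129 mm. The lower flange rests on z = 0 and the three cylinders share a vertical axis.


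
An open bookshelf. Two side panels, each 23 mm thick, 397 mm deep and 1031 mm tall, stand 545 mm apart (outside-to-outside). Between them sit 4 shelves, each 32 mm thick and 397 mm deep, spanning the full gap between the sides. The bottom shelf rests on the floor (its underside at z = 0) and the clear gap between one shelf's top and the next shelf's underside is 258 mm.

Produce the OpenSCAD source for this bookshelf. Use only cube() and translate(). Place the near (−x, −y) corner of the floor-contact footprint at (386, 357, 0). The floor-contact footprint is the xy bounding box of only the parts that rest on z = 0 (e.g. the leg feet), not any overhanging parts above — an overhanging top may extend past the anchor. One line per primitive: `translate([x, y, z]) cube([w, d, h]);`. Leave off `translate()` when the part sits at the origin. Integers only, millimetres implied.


translate([386, 357, 0]) cube([23, 397, 1031]);
translate([908, 357, 0]) cube([23, 397, 1031]);
translate([409, 357, 0]) cube([499, 397, 32]);
translate([409, 357, 290]) cube([499, 397, 32]);
translate([409, 357, 580]) cube([499, 397, 32]);
translate([409, 357, 870]) cube([499, 397, 32]);


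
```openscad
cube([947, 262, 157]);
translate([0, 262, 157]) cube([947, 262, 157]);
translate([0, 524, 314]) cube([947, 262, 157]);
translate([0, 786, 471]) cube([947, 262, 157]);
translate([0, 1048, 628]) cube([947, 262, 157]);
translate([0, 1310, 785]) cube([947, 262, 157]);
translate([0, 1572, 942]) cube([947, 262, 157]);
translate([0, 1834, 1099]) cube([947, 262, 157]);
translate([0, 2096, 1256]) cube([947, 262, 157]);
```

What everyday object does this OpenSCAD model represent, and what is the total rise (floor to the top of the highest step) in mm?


A staircase. The total rise is 1413 mm.

9 identical blocks, each offset up and back from the previous — a staircase. Each step is 157 mm tall and there are 9 of them, so the total rise is 9 × 157 = 1413 mm.


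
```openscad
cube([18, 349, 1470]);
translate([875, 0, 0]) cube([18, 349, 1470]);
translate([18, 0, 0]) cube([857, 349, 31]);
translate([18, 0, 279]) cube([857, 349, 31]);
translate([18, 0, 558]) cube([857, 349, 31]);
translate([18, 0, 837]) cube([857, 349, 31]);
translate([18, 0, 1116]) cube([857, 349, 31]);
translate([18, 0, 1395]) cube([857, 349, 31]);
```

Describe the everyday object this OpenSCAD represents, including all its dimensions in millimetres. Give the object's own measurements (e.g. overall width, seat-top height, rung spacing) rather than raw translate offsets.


An open bookshelf. Two side panels, each 18 mm thick, 349 mm deep and 1470 mm tall, stand 893 mm apart (outside-to-outside). Between them sit 6 shelves, each 31 mm thick and 349 mm deep, spanning the full gap between the sides. The bottom shelf rests on the floor (its underside at z = 0) and the clear gap between one shelf's top and the next shelf's underside is 248 mm.


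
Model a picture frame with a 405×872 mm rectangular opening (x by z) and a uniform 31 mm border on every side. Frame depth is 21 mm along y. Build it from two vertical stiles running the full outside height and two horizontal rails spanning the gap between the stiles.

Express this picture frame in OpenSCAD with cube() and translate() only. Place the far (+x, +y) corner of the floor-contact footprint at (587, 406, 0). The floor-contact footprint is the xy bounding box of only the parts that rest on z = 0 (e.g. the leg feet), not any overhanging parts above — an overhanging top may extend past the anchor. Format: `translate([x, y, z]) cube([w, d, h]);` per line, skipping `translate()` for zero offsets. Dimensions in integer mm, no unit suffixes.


translate([120, 385, 0]) cube([31, 21, 934]);
translate([556, 385, 0]) cube([31, 21, 934]);
translate([151, 385, 0]) cube([405, 21, 31]);
translate([151, 385, 903]) cube([405, 21, 31]);


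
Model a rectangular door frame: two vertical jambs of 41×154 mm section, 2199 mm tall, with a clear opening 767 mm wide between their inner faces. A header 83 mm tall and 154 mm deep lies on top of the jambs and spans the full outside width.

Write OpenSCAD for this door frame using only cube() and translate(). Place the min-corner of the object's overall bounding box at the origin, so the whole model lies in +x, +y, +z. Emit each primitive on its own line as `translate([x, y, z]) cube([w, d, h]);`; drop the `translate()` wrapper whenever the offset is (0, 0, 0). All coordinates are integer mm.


cube([41, 154, 2199]);
translate([808, 0, 0]) cube([41, 154, 2199]);
translate([0, 0, 2199]) cube([849, 154, 83]);


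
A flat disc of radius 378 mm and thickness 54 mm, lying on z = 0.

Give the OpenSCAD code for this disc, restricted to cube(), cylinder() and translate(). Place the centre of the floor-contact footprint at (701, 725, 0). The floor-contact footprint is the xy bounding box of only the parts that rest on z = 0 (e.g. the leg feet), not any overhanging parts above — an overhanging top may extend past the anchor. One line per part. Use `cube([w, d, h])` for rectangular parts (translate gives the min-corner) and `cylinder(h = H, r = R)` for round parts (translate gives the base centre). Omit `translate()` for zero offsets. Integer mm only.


translate([701, 725, 0]) cylinder(h = 54, r = 378);


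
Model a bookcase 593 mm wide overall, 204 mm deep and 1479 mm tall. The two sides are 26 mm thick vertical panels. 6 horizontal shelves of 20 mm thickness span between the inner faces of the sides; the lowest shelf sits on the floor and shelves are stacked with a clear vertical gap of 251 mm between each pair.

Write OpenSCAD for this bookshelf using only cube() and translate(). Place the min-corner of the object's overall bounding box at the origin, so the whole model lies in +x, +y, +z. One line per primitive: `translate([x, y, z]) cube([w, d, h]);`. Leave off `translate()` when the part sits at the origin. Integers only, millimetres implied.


cube([26, 204, 1479]);
translate([567, 0, 0]) cube([26, 204, 1479]);
translate([26, 0, 0]) cube([541, 204, 20]);
translate([26, 0, 271]) cube([541, 204, 20]);
translate([26, 0, 542]) cube([541, 204, 20]);
translate([26, 0, 813]) cube([541, 204, 20]);
translate([26, 0, 1084]) cube([541, 204, 20]);
translate([26, 0, 1355]) cube([541, 204, 20]);


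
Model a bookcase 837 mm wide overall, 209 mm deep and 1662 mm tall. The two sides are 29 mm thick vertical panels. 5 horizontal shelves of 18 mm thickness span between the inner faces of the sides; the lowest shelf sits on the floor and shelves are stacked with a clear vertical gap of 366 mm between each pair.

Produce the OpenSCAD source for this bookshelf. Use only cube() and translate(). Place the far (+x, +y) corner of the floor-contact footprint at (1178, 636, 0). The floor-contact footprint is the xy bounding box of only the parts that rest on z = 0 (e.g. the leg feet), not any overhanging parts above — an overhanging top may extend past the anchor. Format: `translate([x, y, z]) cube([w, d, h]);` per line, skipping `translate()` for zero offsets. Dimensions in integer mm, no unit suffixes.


translate([341, 427, 0]) cube([29, 209, 1662]);
translate([1149, 427, 0]) cube([29, 209, 1662]);
translate([370, 427, 0]) cube([779, 209, 18]);
translate([370, 427, 384]) cube([779, 209, 18]);
translate([370, 427, 768]) cube([779, 209, 18]);
translate([370, 427, 1152]) cube([779, 209, 18]);
translate([370, 427, 1536]) cube([779, 209, 18]);


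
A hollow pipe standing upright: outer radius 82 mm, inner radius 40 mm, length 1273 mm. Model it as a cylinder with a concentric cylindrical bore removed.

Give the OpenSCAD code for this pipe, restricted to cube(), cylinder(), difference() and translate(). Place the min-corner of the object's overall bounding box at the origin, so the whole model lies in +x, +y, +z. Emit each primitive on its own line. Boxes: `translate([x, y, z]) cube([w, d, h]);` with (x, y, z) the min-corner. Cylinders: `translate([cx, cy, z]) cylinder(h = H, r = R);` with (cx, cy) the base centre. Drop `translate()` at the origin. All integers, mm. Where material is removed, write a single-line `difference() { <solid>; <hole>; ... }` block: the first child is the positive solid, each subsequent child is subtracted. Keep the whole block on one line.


difference() { translate([82, 82, 0]) cylinder(h = 1273, r = 82); translate([82, 82, 0]) cylinder(h = 1273, r = 40); }


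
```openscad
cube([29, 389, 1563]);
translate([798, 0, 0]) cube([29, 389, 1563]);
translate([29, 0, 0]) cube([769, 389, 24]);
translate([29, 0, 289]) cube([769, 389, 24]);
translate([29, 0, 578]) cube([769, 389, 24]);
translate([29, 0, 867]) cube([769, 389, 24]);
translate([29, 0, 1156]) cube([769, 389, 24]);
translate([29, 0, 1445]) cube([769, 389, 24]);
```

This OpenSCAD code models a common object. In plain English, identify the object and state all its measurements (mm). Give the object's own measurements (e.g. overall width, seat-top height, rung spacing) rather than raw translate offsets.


An open bookshelf. Two side panels, each 29 mm thick, 389 mm deep and 1563 mm tall, stand 827 mm apart (outside-to-outside). Between them sit 6 shelves, each 24 mm thick and 389 mm deep, spanning the full gap between the sides. The bottom shelf rests on the floor (its underside at z = 0) and the clear gap between one shelf's top and the next shelf's underside is 265 mm.


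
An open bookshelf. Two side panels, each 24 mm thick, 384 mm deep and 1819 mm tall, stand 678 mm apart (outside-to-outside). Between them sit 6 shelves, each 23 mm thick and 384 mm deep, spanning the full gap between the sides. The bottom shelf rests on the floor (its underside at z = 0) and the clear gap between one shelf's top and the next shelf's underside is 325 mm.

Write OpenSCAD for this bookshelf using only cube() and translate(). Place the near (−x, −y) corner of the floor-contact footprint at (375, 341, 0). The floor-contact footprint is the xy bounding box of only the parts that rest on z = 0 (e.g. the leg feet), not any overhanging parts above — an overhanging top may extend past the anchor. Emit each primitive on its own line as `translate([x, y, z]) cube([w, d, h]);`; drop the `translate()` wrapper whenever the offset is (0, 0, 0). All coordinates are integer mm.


translate([375, 341, 0]) cube([24, 384, 1819]);
translate([1029, 341, 0]) cube([24, 384, 1819]);
translate([399, 341, 0]) cube([630, 384, 23]);
translate([399, 341, 348]) cube([630, 384, 23]);
translate([399, 341, 696]) cube([630, 384, 23]);
translate([399, 341, 1044]) cube([630, 384, 23]);
translate([399, 341, 1392]) cube([630, 384, 23]);
translate([399, 341, 1740]) cube([630, 384, 23]);


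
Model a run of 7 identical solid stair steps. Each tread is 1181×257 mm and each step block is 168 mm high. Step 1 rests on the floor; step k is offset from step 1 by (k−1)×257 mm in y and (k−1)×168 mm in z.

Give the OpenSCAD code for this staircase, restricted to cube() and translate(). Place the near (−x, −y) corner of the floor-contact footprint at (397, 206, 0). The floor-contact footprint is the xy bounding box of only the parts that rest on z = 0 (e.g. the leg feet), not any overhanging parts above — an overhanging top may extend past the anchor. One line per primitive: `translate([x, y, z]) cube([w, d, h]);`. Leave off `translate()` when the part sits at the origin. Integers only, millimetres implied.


translate([397, 206, 0]) cube([1181, 257, 168]);
translate([397, 463, 168]) cube([1181, 257, 168]);
translate([397, 720, 336]) cube([1181, 257, 168]);
translate([397, 977, 504]) cube([1181, 257, 168]);
translate([397, 1234, 672]) cube([1181, 257, 168]);
translate([397, 1491, 840]) cube([1181, 257, 168]);
translate([397, 1748, 1008]) cube([1181, 257, 168]);


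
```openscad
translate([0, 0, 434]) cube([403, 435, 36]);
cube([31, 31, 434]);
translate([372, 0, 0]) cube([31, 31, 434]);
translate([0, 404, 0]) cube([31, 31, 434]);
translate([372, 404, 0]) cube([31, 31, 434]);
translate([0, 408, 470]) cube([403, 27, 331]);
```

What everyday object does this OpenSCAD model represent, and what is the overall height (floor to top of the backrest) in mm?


A chair. The overall height is 801 mm.

A slab on four corner posts with a tall panel at the back — a chair. The seat slab sits at z = 434 with thickness 36, and the 331 mm backrest starts at the seat top, so the overall height is 434 + 36 + 331 = 801 mm.


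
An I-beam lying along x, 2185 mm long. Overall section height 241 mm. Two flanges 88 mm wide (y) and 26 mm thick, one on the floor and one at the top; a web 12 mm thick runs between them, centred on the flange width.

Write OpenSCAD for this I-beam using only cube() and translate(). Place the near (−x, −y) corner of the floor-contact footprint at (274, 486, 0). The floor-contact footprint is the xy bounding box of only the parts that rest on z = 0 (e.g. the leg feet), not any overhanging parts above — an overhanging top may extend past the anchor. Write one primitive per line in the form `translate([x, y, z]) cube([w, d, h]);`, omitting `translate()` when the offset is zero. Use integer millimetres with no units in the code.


translate([274, 486, 0]) cube([2185, 88, 26]);
translate([274, 524, 26]) cube([2185, 12, 189]);
translate([274, 486, 215]) cube([2185, 88, 26]);


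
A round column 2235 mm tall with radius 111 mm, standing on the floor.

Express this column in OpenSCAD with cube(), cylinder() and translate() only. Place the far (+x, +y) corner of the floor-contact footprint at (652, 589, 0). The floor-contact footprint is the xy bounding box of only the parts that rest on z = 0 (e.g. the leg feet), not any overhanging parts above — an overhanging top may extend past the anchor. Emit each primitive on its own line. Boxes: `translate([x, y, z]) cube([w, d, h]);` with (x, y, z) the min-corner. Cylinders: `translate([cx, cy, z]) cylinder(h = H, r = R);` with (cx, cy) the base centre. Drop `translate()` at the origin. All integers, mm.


translate([541, 478, 0]) cylinder(h = 2235, r = 111);


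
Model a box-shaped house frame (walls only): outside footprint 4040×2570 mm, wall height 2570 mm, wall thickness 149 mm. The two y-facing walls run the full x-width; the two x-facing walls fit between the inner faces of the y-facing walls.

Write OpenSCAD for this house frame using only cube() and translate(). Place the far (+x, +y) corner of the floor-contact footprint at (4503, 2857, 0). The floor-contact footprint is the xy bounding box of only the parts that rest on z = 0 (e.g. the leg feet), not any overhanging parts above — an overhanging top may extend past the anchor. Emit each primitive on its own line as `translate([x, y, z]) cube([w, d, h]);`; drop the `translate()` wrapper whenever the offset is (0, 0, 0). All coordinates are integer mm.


translate([463, 287, 0]) cube([4040, 149, 2570]);
translate([463, 2708, 0]) cube([4040, 149, 2570]);
translate([463, 436, 0]) cube([149, 2272, 2570]);
translate([4354, 436, 0]) cube([149, 2272, 2570]);


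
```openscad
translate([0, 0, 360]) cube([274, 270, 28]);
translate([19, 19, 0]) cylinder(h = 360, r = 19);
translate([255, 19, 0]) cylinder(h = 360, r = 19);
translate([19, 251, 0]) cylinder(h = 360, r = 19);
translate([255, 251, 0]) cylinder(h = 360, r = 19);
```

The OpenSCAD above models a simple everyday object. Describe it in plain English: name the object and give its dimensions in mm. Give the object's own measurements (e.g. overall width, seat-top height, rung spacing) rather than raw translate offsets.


A four-legged stool. The seat is a 274×270×28 mm slab whose top surface is at z = 388 mm; four round legs, each 38 mm in diameter, run from the floor (z = 0) to the underside of the seat, each leg's axis is inset half a diameter from the nearest pair of seat edges (so the leg's bounding box is flush with the corner).


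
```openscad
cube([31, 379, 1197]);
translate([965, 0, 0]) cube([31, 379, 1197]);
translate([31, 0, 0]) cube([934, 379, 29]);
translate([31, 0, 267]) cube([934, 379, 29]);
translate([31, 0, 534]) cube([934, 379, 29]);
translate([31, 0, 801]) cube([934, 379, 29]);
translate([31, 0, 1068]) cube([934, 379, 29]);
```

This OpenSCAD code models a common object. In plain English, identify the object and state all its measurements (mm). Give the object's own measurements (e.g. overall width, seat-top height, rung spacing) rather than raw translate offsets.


An open bookshelf. Two side panels, each 31 mm thick, 379 mm deep and 1197 mm tall, stand 996 mm apart (outside-to-outside). Between them sit 5 shelves, each 29 mm thick and 379 mm deep, spanning the full gap between the sides. The bottom shelf rests on the floor (its underside at z = 0) and the clear gap between one shelf's top and the next shelf's underside is 238 mm.


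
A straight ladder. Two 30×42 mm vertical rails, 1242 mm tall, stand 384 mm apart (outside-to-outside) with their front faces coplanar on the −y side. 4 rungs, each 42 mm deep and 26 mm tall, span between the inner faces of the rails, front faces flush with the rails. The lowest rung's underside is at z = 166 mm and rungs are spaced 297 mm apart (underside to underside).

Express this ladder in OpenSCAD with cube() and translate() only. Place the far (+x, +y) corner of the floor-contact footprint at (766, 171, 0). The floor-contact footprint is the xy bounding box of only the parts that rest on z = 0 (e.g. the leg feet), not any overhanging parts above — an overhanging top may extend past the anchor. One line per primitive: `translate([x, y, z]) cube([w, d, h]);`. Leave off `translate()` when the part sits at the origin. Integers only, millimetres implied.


translate([382, 129, 0]) cube([30, 42, 1242]);
translate([736, 129, 0]) cube([30, 42, 1242]);
translate([412, 129, 166]) cube([324, 42, 26]);
translate([412, 129, 463]) cube([324, 42, 26]);
translate([412, 129, 760]) cube([324, 42, 26]);
translate([412, 129, 1057]) cube([324, 42, 26]);


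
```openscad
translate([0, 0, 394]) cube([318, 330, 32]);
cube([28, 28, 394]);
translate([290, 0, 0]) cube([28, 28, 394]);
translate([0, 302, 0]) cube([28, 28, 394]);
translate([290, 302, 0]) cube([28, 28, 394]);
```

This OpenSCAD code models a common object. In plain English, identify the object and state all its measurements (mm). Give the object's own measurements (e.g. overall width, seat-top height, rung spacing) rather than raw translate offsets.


A four-legged stool. The seat is a 318×330×32 mm slab whose top surface is at z = 426 mm; four square legs, each 28×28 mm in cross-section, run from the floor (z = 0) to the underside of the seat, each flush with a corner of the seat.


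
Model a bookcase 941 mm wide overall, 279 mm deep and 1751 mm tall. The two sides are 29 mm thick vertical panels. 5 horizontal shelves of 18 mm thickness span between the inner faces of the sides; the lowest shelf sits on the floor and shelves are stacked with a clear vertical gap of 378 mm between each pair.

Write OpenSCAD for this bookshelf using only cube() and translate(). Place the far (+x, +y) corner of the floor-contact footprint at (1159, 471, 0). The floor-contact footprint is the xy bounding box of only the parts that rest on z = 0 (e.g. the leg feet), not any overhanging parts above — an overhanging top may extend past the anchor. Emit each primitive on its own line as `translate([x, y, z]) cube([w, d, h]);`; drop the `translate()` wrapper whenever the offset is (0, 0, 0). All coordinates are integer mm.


translate([218, 192, 0]) cube([29, 279, 1751]);
translate([1130, 192, 0]) cube([29, 279, 1751]);
translate([247, 192, 0]) cube([883, 279, 18]);
translate([247, 192, 396]) cube([883, 279, 18]);
translate([247, 192, 792]) cube([883, 279, 18]);
translate([247, 192, 1188]) cube([883, 279, 18]);
translate([247, 192, 1584]) cube([883, 279, 18]);


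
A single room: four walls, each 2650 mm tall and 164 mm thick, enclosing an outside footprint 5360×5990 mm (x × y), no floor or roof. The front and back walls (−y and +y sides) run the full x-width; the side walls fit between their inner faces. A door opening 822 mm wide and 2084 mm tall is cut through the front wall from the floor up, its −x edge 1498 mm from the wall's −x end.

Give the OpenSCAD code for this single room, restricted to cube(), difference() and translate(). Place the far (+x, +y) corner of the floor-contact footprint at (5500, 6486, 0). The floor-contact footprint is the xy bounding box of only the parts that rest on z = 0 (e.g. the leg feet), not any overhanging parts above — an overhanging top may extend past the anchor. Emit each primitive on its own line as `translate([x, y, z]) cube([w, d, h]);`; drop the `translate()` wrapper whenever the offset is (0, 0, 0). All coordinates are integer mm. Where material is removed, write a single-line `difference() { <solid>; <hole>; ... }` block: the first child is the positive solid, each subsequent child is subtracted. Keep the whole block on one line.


difference() { translate([140, 496, 0]) cube([5360, 164, 2650]); translate([1638, 496, 0]) cube([822, 164, 2084]); }
translate([140, 6322, 0]) cube([5360, 164, 2650]);
translate([140, 660, 0]) cube([164, 5662, 2650]);
translate([5336, 660, 0]) cube([164, 5662, 2650]);


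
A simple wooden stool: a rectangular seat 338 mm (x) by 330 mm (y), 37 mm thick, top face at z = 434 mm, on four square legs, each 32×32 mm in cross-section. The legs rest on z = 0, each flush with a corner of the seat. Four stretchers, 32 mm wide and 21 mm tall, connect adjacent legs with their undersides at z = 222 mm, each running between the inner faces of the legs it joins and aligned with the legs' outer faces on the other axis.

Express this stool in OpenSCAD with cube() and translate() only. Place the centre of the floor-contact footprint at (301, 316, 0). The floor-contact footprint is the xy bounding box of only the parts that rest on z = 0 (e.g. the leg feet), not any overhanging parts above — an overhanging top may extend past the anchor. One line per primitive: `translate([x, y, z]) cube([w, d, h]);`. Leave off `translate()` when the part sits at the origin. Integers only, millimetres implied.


translate([132, 151, 397]) cube([338, 330, 37]);
translate([132, 151, 0]) cube([32, 32, 397]);
translate([438, 151, 0]) cube([32, 32, 397]);
translate([132, 449, 0]) cube([32, 32, 397]);
translate([438, 449, 0]) cube([32, 32, 397]);
translate([164, 151, 222]) cube([274, 32, 21]);
translate([164, 449, 222]) cube([274, 32, 21]);
translate([132, 183, 222]) cube([32, 266, 21]);
translate([438, 183, 222]) cube([32, 266, 21]);


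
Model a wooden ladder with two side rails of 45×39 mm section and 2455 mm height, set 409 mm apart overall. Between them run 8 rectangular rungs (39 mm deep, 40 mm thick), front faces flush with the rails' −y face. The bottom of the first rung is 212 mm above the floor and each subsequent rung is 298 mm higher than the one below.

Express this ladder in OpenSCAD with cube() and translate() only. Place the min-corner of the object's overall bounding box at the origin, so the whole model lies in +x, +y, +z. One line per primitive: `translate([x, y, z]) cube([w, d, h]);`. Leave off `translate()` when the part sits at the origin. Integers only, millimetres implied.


// rung span = 409 - 2*45 = 319
// rung[k] z = 212 + k*298
cube([45, 39, 2455]);
translate([364, 0, 0]) cube([45, 39, 2455]);
translate([45, 0, 212]) cube([319, 39, 40]);
translate([45, 0, 510]) cube([319, 39, 40]);
translate([45, 0, 808]) cube([319, 39, 40]);
translate([45, 0, 1106]) cube([319, 39, 40]);
translate([45, 0, 1404]) cube([319, 39, 40]);
translate([45, 0, 1702]) cube([319, 39, 40]);
translate([45, 0, 2000]) cube([319, 39, 40]);
translate([45, 0, 2298]) cube([319, 39, 40]);
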